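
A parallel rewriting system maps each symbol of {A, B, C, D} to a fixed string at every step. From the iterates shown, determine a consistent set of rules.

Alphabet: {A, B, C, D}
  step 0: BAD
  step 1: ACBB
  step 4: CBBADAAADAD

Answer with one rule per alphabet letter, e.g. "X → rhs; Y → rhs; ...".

  step 0 ⇒ step 1: BAD ⇒ A·C·BB
    A ↦ C
    B ↦ A
    D ↦ BB
    C ↦ AD  (constrained at step 1)

A->C, B->A, C->AD, D->BB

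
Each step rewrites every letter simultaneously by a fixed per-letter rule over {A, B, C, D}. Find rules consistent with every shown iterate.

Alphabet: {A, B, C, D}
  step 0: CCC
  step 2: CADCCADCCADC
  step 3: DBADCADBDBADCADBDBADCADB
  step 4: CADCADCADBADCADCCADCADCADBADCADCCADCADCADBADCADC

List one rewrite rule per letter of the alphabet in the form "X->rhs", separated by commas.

A->AD, B->DC, C->DB, D->CA

  step 3 ⇒ step 4: DBADCADBDBADCADBDBADCADB ⇒ CA·DC·AD·CA·DB·AD·CA·DC·CA·DC·AD·CA·DB·AD·CA·DC·CA·DC·AD·CA·DB·AD·CA·DC
    A ↦ AD
    B ↦ DC
    C ↦ DB
    D ↦ CA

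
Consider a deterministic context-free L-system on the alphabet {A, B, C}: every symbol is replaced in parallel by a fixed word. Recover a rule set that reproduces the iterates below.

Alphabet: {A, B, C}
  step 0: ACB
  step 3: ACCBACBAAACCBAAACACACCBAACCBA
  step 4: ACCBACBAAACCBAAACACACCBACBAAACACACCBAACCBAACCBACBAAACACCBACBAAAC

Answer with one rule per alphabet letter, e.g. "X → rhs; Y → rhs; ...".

  step 3 ⇒ step 4: ACCBACBAAACCBAAACACACCBAACCBA ⇒ AC·CBA·CBA·A·AC·CBA·A·AC·AC·AC·CBA·CBA·A·AC·AC·AC·CBA·AC·CBA·AC·CBA·CBA·A·AC·AC·CBA·CBA·A·AC
    A ↦ AC
    B ↦ A
    C ↦ CBA

A->AC, B->A, C->CBA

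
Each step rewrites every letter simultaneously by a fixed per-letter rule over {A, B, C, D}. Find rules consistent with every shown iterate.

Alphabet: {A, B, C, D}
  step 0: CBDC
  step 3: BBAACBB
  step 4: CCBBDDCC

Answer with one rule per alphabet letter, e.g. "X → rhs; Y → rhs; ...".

A->B, B->C, C->DD, D->A

  step 3 ⇒ step 4: BBAACBB ⇒ C·C·B·B·DD·C·C
    A ↦ B
    B ↦ C
    C ↦ DD
    D ↦ A  (constrained at step 0)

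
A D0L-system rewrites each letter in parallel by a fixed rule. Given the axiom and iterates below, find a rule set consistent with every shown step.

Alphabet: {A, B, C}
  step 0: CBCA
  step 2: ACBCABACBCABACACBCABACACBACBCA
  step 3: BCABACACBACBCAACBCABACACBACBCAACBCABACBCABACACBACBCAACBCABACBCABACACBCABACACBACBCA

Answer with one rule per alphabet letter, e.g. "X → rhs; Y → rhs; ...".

A->BCA, B->AC, C->BAC

  step 2 ⇒ step 3: ACBCABACBCABACACBCABACACBACBCA ⇒ BCA·BAC·AC·BAC·BCA·AC·BCA·BAC·AC·BAC·BCA·AC·BCA·BAC·BCA·BAC·AC·BAC·BCA·AC·BCA·BAC·BCA·BAC·AC·BCA·BAC·AC·BAC·BCA
    A ↦ BCA
    B ↦ AC
    C ↦ BAC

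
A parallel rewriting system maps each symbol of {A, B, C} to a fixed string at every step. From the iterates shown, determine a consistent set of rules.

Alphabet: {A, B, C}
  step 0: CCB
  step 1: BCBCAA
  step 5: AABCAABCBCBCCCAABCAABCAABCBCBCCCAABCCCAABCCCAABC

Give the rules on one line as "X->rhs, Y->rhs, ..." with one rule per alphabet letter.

A->C, B->AA, C->BC

  step 0 ⇒ step 1: CCB ⇒ BC·BC·AA
    B ↦ AA
    C ↦ BC
    A ↦ C  (constrained at step 1)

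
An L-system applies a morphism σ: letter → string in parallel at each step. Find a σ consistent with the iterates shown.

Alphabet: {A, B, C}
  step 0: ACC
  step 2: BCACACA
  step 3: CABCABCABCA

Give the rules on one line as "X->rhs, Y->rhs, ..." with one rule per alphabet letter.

  step 2 ⇒ step 3: BCACACA ⇒ CA·B·CA·B·CA·B·CA
    A ↦ CA
    B ↦ CA
    C ↦ B

A->CA, B->CA, C->B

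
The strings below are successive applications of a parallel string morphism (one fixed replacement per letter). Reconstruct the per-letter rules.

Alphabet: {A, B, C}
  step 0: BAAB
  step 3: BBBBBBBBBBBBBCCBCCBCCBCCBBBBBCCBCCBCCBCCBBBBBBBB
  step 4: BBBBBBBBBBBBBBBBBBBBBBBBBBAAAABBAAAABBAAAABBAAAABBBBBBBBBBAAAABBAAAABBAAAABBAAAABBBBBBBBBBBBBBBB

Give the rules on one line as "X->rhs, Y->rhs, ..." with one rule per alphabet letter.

A->BCC, B->BB, C->AA

  step 3 ⇒ step 4: BBBBBBBBBBBBBCCBCCBCCBCCBBBBBCCBCCBCCBCCBBBBBBBB ⇒ BB·BB·BB·BB·BB·BB·BB·BB·BB·BB·BB·BB·BB·AA·AA·BB·AA·AA·BB·AA·AA·BB·AA·AA·BB·BB·BB·BB·BB·AA·AA·BB·AA·AA·BB·AA·AA·BB·AA·AA·BB·BB·BB·BB·BB·BB·BB·BB
    B ↦ BB
    C ↦ AA
    A ↦ BCC  (constrained at step 0)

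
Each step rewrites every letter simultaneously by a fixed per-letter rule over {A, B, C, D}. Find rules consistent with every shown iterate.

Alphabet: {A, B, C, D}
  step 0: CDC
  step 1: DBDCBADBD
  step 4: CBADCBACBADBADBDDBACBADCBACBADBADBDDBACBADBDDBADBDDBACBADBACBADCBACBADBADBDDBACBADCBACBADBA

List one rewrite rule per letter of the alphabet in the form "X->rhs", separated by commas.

  step 0 ⇒ step 1: CDC ⇒ DBD·CBA·DBD
    C ↦ DBD
    D ↦ CBA
    A ↦ BA  (constrained at step 1)
    B ↦ D  (constrained at step 1)

A->BA, B->D, C->DBD, D->CBA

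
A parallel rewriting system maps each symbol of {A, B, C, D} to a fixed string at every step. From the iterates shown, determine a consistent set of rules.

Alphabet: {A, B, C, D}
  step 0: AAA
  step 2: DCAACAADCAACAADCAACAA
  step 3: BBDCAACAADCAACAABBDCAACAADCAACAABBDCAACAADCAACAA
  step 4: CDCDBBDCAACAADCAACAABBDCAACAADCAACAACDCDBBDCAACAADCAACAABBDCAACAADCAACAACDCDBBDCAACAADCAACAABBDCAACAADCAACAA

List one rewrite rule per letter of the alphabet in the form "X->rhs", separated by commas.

A->CAA, B->CD, C->D, D->BB

  step 3 ⇒ step 4: BBDCAACAADCAACAABBDCAACAADCAACAABBDCAACAADCAACAA ⇒ CD·CD·BB·D·CAA·CAA·D·CAA·CAA·BB·D·CAA·CAA·D·CAA·CAA·CD·CD·BB·D·CAA·CAA·D·CAA·CAA·BB·D·CAA·CAA·D·CAA·CAA·CD·CD·BB·D·CAA·CAA·D·CAA·CAA·BB·D·CAA·CAA·D·CAA·CAA
    A ↦ CAA
    B ↦ CD
    C ↦ D
    D ↦ BB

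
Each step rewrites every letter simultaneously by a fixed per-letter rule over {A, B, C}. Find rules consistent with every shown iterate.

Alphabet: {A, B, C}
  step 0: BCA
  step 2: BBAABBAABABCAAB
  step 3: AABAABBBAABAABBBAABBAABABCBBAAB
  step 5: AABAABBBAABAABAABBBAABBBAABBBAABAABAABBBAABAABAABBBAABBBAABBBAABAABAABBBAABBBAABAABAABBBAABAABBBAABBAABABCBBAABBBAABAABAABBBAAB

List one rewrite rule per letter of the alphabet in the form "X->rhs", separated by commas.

A->B, B->AAB, C->ABC

  step 2 ⇒ step 3: BBAABBAABABCAAB ⇒ AAB·AAB·B·B·AAB·AAB·B·B·AAB·B·AAB·ABC·B·B·AAB
    A ↦ B
    B ↦ AAB
    C ↦ ABC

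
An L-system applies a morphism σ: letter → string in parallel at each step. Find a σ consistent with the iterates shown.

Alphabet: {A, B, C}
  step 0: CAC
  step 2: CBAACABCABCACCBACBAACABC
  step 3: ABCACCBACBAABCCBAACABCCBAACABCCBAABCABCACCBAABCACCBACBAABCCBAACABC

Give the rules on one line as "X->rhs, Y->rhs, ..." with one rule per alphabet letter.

A->CBA, B->AC, C->ABC

  step 2 ⇒ step 3: CBAACABCABCACCBACBAACABC ⇒ ABC·AC·CBA·CBA·ABC·CBA·AC·ABC·CBA·AC·ABC·CBA·ABC·ABC·AC·CBA·ABC·AC·CBA·CBA·ABC·CBA·AC·ABC
    A ↦ CBA
    B ↦ AC
    C ↦ ABC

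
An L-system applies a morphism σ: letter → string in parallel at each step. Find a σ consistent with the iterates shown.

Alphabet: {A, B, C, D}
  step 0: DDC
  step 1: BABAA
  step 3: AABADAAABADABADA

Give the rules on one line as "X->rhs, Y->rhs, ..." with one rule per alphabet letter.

A->DA, B->CC, C->A, D->BA

  step 0 ⇒ step 1: DDC ⇒ BA·BA·A
    C ↦ A
    D ↦ BA
    A ↦ DA  (constrained at step 1)
    B ↦ CC  (constrained at step 1)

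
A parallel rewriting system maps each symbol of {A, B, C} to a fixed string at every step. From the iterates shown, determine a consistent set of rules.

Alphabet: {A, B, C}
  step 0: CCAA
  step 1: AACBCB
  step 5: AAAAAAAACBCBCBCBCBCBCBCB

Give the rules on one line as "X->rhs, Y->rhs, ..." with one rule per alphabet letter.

  step 0 ⇒ step 1: CCAA ⇒ A·A·CB·CB
    A ↦ CB
    C ↦ A
    B ↦ A  (constrained at step 1)

A->CB, B->A, C->A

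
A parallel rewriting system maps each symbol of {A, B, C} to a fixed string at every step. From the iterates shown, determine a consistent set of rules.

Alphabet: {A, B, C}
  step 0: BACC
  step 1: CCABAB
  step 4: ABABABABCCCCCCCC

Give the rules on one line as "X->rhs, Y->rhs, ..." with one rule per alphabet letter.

A->C, B->C, C->AB

  step 0 ⇒ step 1: BACC ⇒ C·C·AB·AB
    A ↦ C
    B ↦ C
    C ↦ AB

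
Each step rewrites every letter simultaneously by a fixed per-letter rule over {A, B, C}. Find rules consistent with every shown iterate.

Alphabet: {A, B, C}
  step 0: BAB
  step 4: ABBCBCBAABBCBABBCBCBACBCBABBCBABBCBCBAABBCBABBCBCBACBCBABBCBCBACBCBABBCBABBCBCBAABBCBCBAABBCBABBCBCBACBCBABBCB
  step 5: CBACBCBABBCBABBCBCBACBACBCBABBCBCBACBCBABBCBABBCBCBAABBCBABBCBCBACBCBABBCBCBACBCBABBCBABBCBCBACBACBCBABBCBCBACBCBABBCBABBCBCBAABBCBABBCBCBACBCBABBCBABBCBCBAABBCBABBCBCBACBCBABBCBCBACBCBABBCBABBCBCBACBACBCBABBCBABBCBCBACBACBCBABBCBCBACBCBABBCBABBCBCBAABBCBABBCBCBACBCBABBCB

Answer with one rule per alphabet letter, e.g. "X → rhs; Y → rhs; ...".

A->CBA, B->CB, C->ABB

  step 4 ⇒ step 5: ABBCBCBAABBCBABBCBCBACBCBABBCBABBCBCBAABBCBABBCBCBACBCBABBCBCBACBCBABBCBABBCBCBAABBCBCBAABBCBABBCBCBACBCBABBCB ⇒ CBA·CB·CB·ABB·CB·ABB·CB·CBA·CBA·CB·CB·ABB·CB·CBA·CB·CB·ABB·CB·ABB·CB·CBA·ABB·CB·ABB·CB·CBA·CB·CB·ABB·CB·CBA·CB·CB·ABB·CB·ABB·CB·CBA·CBA·CB·CB·ABB·CB·CBA·CB·CB·ABB·CB·ABB·CB·CBA·ABB·CB·ABB·CB·CBA·CB·CB·ABB·CB·ABB·CB·CBA·ABB·CB·ABB·CB·CBA·CB·CB·ABB·CB·CBA·CB·CB·ABB·CB·ABB·CB·CBA·CBA·CB·CB·ABB·CB·ABB·CB·CBA·CBA·CB·CB·ABB·CB·CBA·CB·CB·ABB·CB·ABB·CB·CBA·ABB·CB·ABB·CB·CBA·CB·CB·ABB·CB
    A ↦ CBA
    B ↦ CB
    C ↦ ABB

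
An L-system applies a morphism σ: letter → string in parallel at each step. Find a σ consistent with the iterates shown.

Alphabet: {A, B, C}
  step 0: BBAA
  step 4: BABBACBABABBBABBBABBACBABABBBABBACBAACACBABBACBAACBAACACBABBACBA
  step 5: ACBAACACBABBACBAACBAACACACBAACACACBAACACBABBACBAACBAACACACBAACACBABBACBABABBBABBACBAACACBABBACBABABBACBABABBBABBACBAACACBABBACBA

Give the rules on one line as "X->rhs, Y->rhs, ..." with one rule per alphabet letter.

  step 4 ⇒ step 5: BABBACBABABBBABBBABBACBABABBBABBACBAACACBABBACBAACBAACACBABBACBA ⇒ AC·BA·AC·AC·BA·BB·AC·BA·AC·BA·AC·AC·AC·BA·AC·AC·AC·BA·AC·AC·BA·BB·AC·BA·AC·BA·AC·AC·AC·BA·AC·AC·BA·BB·AC·BA·BA·BB·BA·BB·AC·BA·AC·AC·BA·BB·AC·BA·BA·BB·AC·BA·BA·BB·BA·BB·AC·BA·AC·AC·BA·BB·AC·BA
    A ↦ BA
    B ↦ AC
    C ↦ BB

A->BA, B->AC, C->BB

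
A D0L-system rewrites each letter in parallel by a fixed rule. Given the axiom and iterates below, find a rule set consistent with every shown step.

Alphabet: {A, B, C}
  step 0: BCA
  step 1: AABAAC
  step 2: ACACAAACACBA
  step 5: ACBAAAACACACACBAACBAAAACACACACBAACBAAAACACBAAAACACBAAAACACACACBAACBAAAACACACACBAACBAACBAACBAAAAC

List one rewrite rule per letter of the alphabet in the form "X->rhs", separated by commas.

A->AC, B->AA, C->BA

  step 1 ⇒ step 2: AABAAC ⇒ AC·AC·AA·AC·AC·BA
    A ↦ AC
    B ↦ AA
    C ↦ BA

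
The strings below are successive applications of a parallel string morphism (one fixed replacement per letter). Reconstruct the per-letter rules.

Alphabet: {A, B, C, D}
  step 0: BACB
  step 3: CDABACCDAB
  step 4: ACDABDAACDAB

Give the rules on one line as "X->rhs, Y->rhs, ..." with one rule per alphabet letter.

A->D, B->AB, C->A, D->C

  step 3 ⇒ step 4: CDABACCDAB ⇒ A·C·D·AB·D·A·A·C·D·AB
    A ↦ D
    B ↦ AB
    C ↦ A
    D ↦ C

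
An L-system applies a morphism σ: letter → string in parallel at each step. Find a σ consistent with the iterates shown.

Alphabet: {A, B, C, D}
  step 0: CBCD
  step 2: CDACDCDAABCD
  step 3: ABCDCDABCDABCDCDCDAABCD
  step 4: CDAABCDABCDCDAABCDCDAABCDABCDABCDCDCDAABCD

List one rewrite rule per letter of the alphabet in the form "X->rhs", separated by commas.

A->CD, B->A, C->AB, D->CD

  step 3 ⇒ step 4: ABCDCDABCDABCDCDCDAABCD ⇒ CD·A·AB·CD·AB·CD·CD·A·AB·CD·CD·A·AB·CD·AB·CD·AB·CD·CD·CD·A·AB·CD
    A ↦ CD
    B ↦ A
    C ↦ AB
    D ↦ CD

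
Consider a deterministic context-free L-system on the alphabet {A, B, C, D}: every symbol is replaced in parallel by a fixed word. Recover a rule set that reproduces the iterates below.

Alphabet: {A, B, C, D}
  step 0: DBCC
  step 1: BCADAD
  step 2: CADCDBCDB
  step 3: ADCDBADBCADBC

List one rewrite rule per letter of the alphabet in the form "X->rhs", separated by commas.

  step 2 ⇒ step 3: CADCDBCDB ⇒ AD·CD·B·AD·B·C·AD·B·C
    A ↦ CD
    B ↦ C
    C ↦ AD
    D ↦ B

A->CD, B->C, C->AD, D->B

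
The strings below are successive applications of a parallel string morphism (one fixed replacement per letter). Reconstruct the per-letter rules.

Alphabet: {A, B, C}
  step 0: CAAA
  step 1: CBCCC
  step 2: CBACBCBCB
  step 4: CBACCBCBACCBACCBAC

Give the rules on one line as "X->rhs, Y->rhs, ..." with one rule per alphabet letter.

A->C, B->A, C->CB

  step 1 ⇒ step 2: CBCCC ⇒ CB·A·CB·CB·CB
    B ↦ A
    C ↦ CB
  step 0 ⇒ step 1: CAAA ⇒ CB·C·C·C
    A ↦ C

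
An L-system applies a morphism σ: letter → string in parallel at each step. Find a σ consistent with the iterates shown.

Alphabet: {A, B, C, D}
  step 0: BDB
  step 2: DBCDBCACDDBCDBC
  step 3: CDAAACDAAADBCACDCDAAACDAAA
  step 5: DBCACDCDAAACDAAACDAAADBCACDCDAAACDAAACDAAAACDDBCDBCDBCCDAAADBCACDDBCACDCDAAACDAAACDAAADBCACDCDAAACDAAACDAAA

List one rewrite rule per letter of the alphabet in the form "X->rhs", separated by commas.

  step 2 ⇒ step 3: DBCDBCACDDBCDBC ⇒ CD·AA·A·CD·AA·A·DBC·A·CD·CD·AA·A·CD·AA·A
    A ↦ DBC
    B ↦ AA
    C ↦ A
    D ↦ CD

A->DBC, B->AA, C->A, D->CD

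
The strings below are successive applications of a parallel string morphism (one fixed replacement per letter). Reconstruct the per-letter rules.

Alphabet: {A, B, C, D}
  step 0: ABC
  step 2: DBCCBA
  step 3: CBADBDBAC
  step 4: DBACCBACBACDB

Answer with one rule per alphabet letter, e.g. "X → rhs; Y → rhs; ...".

A->C, B->A, C->DB, D->CB

  step 3 ⇒ step 4: CBADBDBAC ⇒ DB·A·C·CB·A·CB·A·C·DB
    A ↦ C
    B ↦ A
    C ↦ DB
    D ↦ CB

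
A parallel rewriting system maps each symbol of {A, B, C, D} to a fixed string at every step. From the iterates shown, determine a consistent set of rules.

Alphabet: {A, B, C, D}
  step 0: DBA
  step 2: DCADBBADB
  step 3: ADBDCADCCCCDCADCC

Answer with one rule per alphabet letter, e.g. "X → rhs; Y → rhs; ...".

A->DC, B->CC, C->B, D->AD

  step 2 ⇒ step 3: DCADBBADB ⇒ AD·B·DC·AD·CC·CC·DC·AD·CC
    A ↦ DC
    B ↦ CC
    C ↦ B
    D ↦ AD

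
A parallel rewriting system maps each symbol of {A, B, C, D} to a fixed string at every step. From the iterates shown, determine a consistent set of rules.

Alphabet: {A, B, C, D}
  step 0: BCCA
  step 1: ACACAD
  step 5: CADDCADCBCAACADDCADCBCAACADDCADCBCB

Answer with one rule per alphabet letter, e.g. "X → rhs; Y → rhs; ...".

  step 0 ⇒ step 1: BCCA ⇒ A·CA·CA·D
    A ↦ D
    B ↦ A
    C ↦ CA
    D ↦ CB  (constrained at step 1)

A->D, B->A, C->CA, D->CB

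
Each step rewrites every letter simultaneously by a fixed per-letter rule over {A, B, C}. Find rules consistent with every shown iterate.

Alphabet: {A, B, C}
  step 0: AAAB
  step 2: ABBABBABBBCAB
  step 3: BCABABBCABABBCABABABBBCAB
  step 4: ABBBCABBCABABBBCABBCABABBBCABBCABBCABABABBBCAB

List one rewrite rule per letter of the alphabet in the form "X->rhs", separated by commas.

  step 3 ⇒ step 4: BCABABBCABABBCABABABBBCAB ⇒ AB·B·BC·AB·BC·AB·AB·B·BC·AB·BC·AB·AB·B·BC·AB·BC·AB·BC·AB·AB·AB·B·BC·AB
    A ↦ BC
    B ↦ AB
    C ↦ B

A->BC, B->AB, C->B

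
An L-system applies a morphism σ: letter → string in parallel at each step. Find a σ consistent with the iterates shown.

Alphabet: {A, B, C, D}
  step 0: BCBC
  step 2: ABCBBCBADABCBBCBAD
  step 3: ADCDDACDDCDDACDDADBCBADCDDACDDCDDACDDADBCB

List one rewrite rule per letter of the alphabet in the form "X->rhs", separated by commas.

  step 2 ⇒ step 3: ABCBBCBADABCBBCBAD ⇒ AD·CDD·A·CDD·CDD·A·CDD·AD·BCB·AD·CDD·A·CDD·CDD·A·CDD·AD·BCB
    A ↦ AD
    B ↦ CDD
    C ↦ A
    D ↦ BCB

A->AD, B->CDD, C->A, D->BCB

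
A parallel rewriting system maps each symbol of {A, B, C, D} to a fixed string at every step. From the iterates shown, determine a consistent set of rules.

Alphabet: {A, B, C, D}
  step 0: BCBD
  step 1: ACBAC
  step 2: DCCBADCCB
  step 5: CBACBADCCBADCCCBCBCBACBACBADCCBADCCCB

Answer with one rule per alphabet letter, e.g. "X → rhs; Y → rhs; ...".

  step 1 ⇒ step 2: ACBAC ⇒ DC·CB·A·DC·CB
    A ↦ DC
    B ↦ A
    C ↦ CB
  step 0 ⇒ step 1: BCBD ⇒ A·CB·A·C
    D ↦ C

A->DC, B->A, C->CB, D->C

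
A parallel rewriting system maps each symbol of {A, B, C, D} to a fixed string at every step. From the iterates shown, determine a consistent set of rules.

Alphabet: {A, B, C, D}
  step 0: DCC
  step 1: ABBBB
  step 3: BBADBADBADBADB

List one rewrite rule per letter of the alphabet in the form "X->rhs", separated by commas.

A->C, B->DB, C->BB, D->A

  step 0 ⇒ step 1: DCC ⇒ A·BB·BB
    C ↦ BB
    D ↦ A
    A ↦ C  (constrained at step 1)
    B ↦ DB  (constrained at step 1)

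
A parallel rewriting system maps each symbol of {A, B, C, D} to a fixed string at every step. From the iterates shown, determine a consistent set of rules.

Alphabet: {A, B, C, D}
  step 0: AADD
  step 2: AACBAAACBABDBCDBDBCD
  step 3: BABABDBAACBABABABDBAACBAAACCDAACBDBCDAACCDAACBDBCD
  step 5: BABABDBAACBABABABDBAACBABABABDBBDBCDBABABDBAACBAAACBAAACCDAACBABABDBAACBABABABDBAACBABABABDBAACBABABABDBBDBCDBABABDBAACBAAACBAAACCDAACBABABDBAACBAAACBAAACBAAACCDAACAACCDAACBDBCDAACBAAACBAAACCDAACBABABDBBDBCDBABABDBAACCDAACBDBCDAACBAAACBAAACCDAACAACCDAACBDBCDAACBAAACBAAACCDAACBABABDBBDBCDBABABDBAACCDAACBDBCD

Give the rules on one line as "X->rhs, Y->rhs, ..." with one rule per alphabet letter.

  step 2 ⇒ step 3: AACBAAACBABDBCDBDBCD ⇒ BA·BA·BDB·AAC·BA·BA·BA·BDB·AAC·BA·AAC·CD·AAC·BDB·CD·AAC·CD·AAC·BDB·CD
    A ↦ BA
    B ↦ AAC
    C ↦ BDB
    D ↦ CD

A->BA, B->AAC, C->BDB, D->CD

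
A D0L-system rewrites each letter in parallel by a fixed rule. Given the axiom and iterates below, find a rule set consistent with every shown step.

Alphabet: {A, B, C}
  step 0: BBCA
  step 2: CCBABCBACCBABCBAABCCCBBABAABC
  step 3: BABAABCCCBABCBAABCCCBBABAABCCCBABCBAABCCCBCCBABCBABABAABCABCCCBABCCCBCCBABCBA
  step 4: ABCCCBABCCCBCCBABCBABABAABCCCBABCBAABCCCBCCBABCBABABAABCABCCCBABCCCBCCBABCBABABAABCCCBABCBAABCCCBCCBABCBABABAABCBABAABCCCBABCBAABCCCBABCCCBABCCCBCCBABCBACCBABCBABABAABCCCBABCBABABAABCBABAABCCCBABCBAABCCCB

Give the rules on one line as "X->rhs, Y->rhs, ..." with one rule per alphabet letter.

A->CCB, B->ABC, C->BA

  step 3 ⇒ step 4: BABAABCCCBABCBAABCCCBBABAABCCCBABCBAABCCCBCCBABCBABABAABCABCCCBABCCCBCCBABCBA ⇒ ABC·CCB·ABC·CCB·CCB·ABC·BA·BA·BA·ABC·CCB·ABC·BA·ABC·CCB·CCB·ABC·BA·BA·BA·ABC·ABC·CCB·ABC·CCB·CCB·ABC·BA·BA·BA·ABC·CCB·ABC·BA·ABC·CCB·CCB·ABC·BA·BA·BA·ABC·BA·BA·ABC·CCB·ABC·BA·ABC·CCB·ABC·CCB·ABC·CCB·CCB·ABC·BA·CCB·ABC·BA·BA·BA·ABC·CCB·ABC·BA·BA·BA·ABC·BA·BA·ABC·CCB·ABC·BA·ABC·CCB
    A ↦ CCB
    B ↦ ABC
    C ↦ BA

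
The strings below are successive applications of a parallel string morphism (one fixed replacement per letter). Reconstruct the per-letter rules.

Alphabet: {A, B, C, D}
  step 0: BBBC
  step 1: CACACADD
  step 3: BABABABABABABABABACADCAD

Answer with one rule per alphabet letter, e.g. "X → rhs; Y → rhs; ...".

A->D, B->CA, C->DD, D->BA

  step 0 ⇒ step 1: BBBC ⇒ CA·CA·CA·DD
    B ↦ CA
    C ↦ DD
    A ↦ D  (constrained at step 1)
    D ↦ BA  (constrained at step 1)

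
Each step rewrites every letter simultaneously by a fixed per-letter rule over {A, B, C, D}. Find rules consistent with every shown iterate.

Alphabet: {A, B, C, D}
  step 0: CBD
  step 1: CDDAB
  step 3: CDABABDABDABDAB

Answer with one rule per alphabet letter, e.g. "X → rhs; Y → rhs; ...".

  step 0 ⇒ step 1: CBD ⇒ CD·D·AB
    B ↦ D
    C ↦ CD
    D ↦ AB
    A ↦ AB  (constrained at step 1)

A->AB, B->D, C->CD, D->AB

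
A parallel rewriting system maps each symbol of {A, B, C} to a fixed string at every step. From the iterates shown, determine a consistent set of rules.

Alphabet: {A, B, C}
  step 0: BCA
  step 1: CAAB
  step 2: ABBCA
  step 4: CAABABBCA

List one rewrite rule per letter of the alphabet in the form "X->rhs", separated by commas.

  step 1 ⇒ step 2: CAAB ⇒ A·B·B·CA
    A ↦ B
    B ↦ CA
    C ↦ A

A->B, B->CA, C->A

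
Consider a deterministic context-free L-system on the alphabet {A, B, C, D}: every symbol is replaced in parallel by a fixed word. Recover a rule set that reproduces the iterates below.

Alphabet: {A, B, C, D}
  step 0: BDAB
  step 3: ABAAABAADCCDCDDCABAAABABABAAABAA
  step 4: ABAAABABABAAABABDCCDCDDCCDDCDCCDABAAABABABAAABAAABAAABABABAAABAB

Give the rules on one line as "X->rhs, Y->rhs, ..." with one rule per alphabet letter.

  step 3 ⇒ step 4: ABAAABAADCCDCDDCABAAABABABAAABAA ⇒ AB·AA·AB·AB·AB·AA·AB·AB·DC·CD·CD·DC·CD·DC·DC·CD·AB·AA·AB·AB·AB·AA·AB·AA·AB·AA·AB·AB·AB·AA·AB·AB
    A ↦ AB
    B ↦ AA
    C ↦ CD
    D ↦ DC

A->AB, B->AA, C->CD, D->DC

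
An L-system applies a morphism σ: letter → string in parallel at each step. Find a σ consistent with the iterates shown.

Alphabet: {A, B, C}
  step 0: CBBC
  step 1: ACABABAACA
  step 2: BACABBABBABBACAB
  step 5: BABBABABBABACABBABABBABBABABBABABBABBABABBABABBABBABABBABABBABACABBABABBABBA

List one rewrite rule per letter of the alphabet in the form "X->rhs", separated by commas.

  step 1 ⇒ step 2: ACABABAACA ⇒ B·ACA·B·BA·B·BA·B·B·ACA·B
    A ↦ B
    B ↦ BA
    C ↦ ACA

A->B, B->BA, C->ACA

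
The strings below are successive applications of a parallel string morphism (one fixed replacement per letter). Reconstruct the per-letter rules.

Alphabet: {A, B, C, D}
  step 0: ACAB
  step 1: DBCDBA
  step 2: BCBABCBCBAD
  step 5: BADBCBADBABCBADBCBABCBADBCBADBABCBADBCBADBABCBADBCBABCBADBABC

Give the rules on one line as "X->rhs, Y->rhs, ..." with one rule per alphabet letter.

  step 1 ⇒ step 2: DBCDBA ⇒ BC·BA·BC·BC·BA·D
    A ↦ D
    B ↦ BA
    C ↦ BC
    D ↦ BC

A->D, B->BA, C->BC, D->BC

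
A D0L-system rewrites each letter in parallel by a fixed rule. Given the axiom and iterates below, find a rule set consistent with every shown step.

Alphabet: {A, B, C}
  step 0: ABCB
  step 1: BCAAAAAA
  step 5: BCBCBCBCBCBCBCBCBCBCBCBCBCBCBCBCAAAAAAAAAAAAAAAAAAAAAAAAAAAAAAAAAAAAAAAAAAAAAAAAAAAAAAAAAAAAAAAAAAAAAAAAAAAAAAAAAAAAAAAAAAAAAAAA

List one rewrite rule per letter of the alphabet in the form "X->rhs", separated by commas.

A->BC, B->AA, C->AA

  step 0 ⇒ step 1: ABCB ⇒ BC·AA·AA·AA
    A ↦ BC
    B ↦ AA
    C ↦ AA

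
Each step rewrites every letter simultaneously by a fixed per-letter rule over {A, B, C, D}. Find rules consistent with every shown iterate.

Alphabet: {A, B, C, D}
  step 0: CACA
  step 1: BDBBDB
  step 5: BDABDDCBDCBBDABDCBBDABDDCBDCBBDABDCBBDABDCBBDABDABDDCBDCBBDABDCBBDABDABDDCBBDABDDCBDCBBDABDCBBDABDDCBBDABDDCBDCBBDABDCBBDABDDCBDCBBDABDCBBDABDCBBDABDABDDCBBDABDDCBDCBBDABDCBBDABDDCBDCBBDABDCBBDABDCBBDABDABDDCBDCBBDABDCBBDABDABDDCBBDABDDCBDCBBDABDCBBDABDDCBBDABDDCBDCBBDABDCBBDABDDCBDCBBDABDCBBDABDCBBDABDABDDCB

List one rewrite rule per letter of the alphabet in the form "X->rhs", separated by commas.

  step 0 ⇒ step 1: CACA ⇒ BD·B·BD·B
    A ↦ B
    C ↦ BD
    B ↦ DCB  (constrained at step 1)
    D ↦ BDA  (constrained at step 1)

A->B, B->DCB, C->BD, D->BDA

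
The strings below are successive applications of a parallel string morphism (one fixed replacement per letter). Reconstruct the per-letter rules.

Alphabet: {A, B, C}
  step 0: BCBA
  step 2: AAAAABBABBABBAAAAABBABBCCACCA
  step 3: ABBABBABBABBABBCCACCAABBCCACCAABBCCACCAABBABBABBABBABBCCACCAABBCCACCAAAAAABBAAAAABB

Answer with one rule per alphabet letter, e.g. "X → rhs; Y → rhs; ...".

  step 2 ⇒ step 3: AAAAABBABBABBAAAAABBABBCCACCA ⇒ ABB·ABB·ABB·ABB·ABB·CCA·CCA·ABB·CCA·CCA·ABB·CCA·CCA·ABB·ABB·ABB·ABB·ABB·CCA·CCA·ABB·CCA·CCA·AA·AA·ABB·AA·AA·ABB
    A ↦ ABB
    B ↦ CCA
    C ↦ AA

A->ABB, B->CCA, C->AA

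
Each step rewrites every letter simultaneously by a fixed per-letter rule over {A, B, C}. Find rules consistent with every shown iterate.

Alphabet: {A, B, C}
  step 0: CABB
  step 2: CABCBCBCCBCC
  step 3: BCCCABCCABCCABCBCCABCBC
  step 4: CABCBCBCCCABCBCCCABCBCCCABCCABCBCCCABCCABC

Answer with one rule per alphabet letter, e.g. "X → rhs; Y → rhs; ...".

  step 3 ⇒ step 4: BCCCABCCABCCABCBCCABCBC ⇒ CA·BC·BC·BC·C·CA·BC·BC·C·CA·BC·BC·C·CA·BC·CA·BC·BC·C·CA·BC·CA·BC
    A ↦ C
    B ↦ CA
    C ↦ BC

A->C, B->CA, C->BC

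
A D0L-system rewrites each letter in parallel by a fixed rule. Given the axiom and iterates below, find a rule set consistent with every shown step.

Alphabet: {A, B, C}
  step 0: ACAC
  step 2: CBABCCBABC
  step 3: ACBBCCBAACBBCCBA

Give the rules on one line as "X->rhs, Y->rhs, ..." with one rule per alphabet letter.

A->BC, B->CB, C->A

  step 2 ⇒ step 3: CBABCCBABC ⇒ A·CB·BC·CB·A·A·CB·BC·CB·A
    A ↦ BC
    B ↦ CB
    C ↦ A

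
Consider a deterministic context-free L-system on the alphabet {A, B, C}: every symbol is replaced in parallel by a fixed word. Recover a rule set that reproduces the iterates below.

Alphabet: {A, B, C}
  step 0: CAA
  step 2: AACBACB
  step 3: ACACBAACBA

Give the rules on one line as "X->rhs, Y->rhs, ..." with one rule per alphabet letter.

A->AC, B->A, C->B

  step 2 ⇒ step 3: AACBACB ⇒ AC·AC·B·A·AC·B·A
    A ↦ AC
    B ↦ A
    C ↦ B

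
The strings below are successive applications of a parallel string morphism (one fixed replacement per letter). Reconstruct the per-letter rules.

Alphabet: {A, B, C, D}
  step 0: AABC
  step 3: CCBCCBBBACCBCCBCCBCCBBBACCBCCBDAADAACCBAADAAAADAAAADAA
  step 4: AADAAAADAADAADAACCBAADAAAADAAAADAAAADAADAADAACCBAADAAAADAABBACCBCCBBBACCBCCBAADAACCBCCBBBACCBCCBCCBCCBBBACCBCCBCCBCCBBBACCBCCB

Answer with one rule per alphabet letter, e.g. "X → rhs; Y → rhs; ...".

  step 3 ⇒ step 4: CCBCCBBBACCBCCBCCBCCBBBACCBCCBDAADAACCBAADAAAADAAAADAA ⇒ A·A·DAA·A·A·DAA·DAA·DAA·CCB·A·A·DAA·A·A·DAA·A·A·DAA·A·A·DAA·DAA·DAA·CCB·A·A·DAA·A·A·DAA·BBA·CCB·CCB·BBA·CCB·CCB·A·A·DAA·CCB·CCB·BBA·CCB·CCB·CCB·CCB·BBA·CCB·CCB·CCB·CCB·BBA·CCB·CCB
    A ↦ CCB
    B ↦ DAA
    C ↦ A
    D ↦ BBA

A->CCB, B->DAA, C->A, D->BBA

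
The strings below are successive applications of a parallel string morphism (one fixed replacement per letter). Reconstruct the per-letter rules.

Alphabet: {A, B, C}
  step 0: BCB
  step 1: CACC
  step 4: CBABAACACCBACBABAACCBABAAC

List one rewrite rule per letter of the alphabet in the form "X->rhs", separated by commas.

  step 0 ⇒ step 1: BCB ⇒ C·AC·C
    B ↦ C
    C ↦ AC
    A ↦ BA  (constrained at step 1)

A->BA, B->C, C->AC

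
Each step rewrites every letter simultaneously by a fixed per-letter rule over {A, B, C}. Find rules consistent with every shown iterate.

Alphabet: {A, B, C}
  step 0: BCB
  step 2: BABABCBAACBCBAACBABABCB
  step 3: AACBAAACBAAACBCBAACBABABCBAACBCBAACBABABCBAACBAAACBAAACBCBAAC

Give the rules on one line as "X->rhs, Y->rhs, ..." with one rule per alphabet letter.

A->BA, B->AAC, C->BCB

  step 2 ⇒ step 3: BABABCBAACBCBAACBABABCB ⇒ AAC·BA·AAC·BA·AAC·BCB·AAC·BA·BA·BCB·AAC·BCB·AAC·BA·BA·BCB·AAC·BA·AAC·BA·AAC·BCB·AAC
    A ↦ BA
    B ↦ AAC
    C ↦ BCB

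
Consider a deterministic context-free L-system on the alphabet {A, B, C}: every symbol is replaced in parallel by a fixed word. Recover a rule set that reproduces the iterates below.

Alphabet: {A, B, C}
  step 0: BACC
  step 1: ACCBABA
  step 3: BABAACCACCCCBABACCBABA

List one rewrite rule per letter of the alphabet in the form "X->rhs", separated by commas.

  step 0 ⇒ step 1: BACC ⇒ A·CC·BA·BA
    A ↦ CC
    B ↦ A
    C ↦ BA

A->CC, B->A, C->BA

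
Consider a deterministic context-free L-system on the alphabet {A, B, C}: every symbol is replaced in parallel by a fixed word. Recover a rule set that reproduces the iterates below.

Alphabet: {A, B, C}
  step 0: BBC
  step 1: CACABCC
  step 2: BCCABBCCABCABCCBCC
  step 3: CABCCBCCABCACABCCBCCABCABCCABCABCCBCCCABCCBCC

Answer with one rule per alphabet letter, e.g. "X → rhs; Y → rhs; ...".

A->AB, B->CA, C->BCC

  step 2 ⇒ step 3: BCCABBCCABCABCCBCC ⇒ CA·BCC·BCC·AB·CA·CA·BCC·BCC·AB·CA·BCC·AB·CA·BCC·BCC·CA·BCC·BCC
    A ↦ AB
    B ↦ CA
    C ↦ BCC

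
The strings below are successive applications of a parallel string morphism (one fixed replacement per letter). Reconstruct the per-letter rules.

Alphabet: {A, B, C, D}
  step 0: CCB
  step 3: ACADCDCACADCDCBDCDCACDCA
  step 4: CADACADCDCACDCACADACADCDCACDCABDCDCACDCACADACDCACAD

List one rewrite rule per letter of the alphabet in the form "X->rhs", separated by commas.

  step 3 ⇒ step 4: ACADCDCACADCDCBDCDCACDCA ⇒ CAD·A·CAD·CDC·A·CDC·A·CAD·A·CAD·CDC·A·CDC·A·BD·CDC·A·CDC·A·CAD·A·CDC·A·CAD
    A ↦ CAD
    B ↦ BD
    C ↦ A
    D ↦ CDC

A->CAD, B->BD, C->A, D->CDC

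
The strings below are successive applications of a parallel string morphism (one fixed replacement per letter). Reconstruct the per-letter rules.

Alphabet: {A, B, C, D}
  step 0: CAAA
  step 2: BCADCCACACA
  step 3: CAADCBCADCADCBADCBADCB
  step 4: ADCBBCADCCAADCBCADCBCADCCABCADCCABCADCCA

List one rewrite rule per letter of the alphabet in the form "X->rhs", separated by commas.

A->B, B->CA, C->ADC, D->C

  step 3 ⇒ step 4: CAADCBCADCADCBADCBADCB ⇒ ADC·B·B·C·ADC·CA·ADC·B·C·ADC·B·C·ADC·CA·B·C·ADC·CA·B·C·ADC·CA
    A ↦ B
    B ↦ CA
    C ↦ ADC
    D ↦ C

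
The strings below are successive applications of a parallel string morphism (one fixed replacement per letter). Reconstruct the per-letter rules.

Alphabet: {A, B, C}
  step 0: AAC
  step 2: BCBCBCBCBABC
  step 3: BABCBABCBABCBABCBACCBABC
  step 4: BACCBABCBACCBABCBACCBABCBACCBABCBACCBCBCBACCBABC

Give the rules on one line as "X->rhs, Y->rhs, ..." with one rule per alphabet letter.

A->CC, B->BA, C->BC

  step 3 ⇒ step 4: BABCBABCBABCBABCBACCBABC ⇒ BA·CC·BA·BC·BA·CC·BA·BC·BA·CC·BA·BC·BA·CC·BA·BC·BA·CC·BC·BC·BA·CC·BA·BC
    A ↦ CC
    B ↦ BA
    C ↦ BC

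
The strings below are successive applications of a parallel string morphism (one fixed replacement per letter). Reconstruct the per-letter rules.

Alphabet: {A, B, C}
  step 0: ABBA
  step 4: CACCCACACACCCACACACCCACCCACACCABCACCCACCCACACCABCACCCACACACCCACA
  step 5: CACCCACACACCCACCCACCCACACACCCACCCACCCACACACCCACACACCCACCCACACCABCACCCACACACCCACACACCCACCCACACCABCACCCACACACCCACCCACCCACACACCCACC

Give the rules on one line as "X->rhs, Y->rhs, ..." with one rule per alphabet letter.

  step 4 ⇒ step 5: CACCCACACACCCACACACCCACCCACACCABCACCCACCCACACCABCACCCACACACCCACA ⇒ CA·CC·CA·CA·CA·CC·CA·CC·CA·CC·CA·CA·CA·CC·CA·CC·CA·CC·CA·CA·CA·CC·CA·CA·CA·CC·CA·CC·CA·CA·CC·AB·CA·CC·CA·CA·CA·CC·CA·CA·CA·CC·CA·CC·CA·CA·CC·AB·CA·CC·CA·CA·CA·CC·CA·CC·CA·CC·CA·CA·CA·CC·CA·CC
    A ↦ CC
    B ↦ AB
    C ↦ CA

A->CC, B->AB, C->CA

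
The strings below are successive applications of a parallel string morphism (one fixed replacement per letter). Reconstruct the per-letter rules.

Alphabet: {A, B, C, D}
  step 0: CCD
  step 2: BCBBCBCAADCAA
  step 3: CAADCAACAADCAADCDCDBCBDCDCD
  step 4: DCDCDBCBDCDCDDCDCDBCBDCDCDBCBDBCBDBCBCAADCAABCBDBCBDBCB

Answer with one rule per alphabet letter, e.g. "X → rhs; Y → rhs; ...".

A->CD, B->CAA, C->D, D->BCB

  step 3 ⇒ step 4: CAADCAACAADCAADCDCDBCBDCDCD ⇒ D·CD·CD·BCB·D·CD·CD·D·CD·CD·BCB·D·CD·CD·BCB·D·BCB·D·BCB·CAA·D·CAA·BCB·D·BCB·D·BCB
    A ↦ CD
    B ↦ CAA
    C ↦ D
    D ↦ BCB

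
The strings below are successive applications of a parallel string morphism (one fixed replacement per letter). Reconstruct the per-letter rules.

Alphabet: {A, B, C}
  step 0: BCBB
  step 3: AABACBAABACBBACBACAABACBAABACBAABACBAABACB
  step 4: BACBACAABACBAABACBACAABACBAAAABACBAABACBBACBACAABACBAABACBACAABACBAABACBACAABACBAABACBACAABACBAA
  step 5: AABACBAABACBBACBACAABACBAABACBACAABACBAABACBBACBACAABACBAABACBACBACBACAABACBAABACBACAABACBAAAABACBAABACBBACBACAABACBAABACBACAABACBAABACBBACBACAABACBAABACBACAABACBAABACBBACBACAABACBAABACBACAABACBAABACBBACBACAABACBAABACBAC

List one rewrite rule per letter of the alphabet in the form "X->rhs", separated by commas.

  step 4 ⇒ step 5: BACBACAABACBAABACBACAABACBAAAABACBAABACBBACBACAABACBAABACBACAABACBAABACBACAABACBAABACBACAABACBAA ⇒ AA·BAC·B·AA·BAC·B·BAC·BAC·AA·BAC·B·AA·BAC·BAC·AA·BAC·B·AA·BAC·B·BAC·BAC·AA·BAC·B·AA·BAC·BAC·BAC·BAC·AA·BAC·B·AA·BAC·BAC·AA·BAC·B·AA·AA·BAC·B·AA·BAC·B·BAC·BAC·AA·BAC·B·AA·BAC·BAC·AA·BAC·B·AA·BAC·B·BAC·BAC·AA·BAC·B·AA·BAC·BAC·AA·BAC·B·AA·BAC·B·BAC·BAC·AA·BAC·B·AA·BAC·BAC·AA·BAC·B·AA·BAC·B·BAC·BAC·AA·BAC·B·AA·BAC·BAC
    A ↦ BAC
    B ↦ AA
    C ↦ B

A->BAC, B->AA, C->B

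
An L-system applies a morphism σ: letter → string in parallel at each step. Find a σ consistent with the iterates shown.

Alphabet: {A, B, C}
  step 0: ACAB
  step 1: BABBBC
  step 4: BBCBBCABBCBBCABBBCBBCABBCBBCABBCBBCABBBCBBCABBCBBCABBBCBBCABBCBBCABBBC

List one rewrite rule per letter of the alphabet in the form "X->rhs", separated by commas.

A->B, B->BBC, C->A

  step 0 ⇒ step 1: ACAB ⇒ B·A·B·BBC
    A ↦ B
    B ↦ BBC
    C ↦ A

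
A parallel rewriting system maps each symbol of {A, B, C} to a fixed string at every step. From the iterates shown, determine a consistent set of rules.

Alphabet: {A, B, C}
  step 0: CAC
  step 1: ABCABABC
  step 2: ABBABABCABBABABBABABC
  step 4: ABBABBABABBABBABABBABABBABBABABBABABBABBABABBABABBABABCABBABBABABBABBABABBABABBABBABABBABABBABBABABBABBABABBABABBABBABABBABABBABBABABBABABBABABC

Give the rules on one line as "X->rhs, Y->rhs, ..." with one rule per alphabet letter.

  step 1 ⇒ step 2: ABCABABC ⇒ AB·BAB·ABC·AB·BAB·AB·BAB·ABC
    A ↦ AB
    B ↦ BAB
    C ↦ ABC

A->AB, B->BAB, C->ABC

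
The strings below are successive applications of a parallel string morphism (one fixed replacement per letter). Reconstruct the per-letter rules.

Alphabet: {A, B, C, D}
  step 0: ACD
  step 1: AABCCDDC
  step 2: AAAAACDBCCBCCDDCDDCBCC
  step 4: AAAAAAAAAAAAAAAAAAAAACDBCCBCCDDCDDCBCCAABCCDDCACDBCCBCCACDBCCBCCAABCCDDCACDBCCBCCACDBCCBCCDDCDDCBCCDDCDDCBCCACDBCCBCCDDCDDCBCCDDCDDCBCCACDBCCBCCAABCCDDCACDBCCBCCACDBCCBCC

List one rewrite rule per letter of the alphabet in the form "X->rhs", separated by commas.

  step 1 ⇒ step 2: AABCCDDC ⇒ AA·AA·ACD·BCC·BCC·DDC·DDC·BCC
    A ↦ AA
    B ↦ ACD
    C ↦ BCC
    D ↦ DDC

A->AA, B->ACD, C->BCC, D->DDC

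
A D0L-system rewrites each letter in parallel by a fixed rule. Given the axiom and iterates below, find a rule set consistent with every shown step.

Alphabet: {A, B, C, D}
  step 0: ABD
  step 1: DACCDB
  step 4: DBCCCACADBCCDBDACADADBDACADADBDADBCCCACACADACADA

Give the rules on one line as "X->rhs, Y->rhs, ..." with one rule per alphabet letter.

  step 0 ⇒ step 1: ABD ⇒ DA·CC·DB
    A ↦ DA
    B ↦ CC
    D ↦ DB
    C ↦ CA  (constrained at step 1)

A->DA, B->CC, C->CA, D->DB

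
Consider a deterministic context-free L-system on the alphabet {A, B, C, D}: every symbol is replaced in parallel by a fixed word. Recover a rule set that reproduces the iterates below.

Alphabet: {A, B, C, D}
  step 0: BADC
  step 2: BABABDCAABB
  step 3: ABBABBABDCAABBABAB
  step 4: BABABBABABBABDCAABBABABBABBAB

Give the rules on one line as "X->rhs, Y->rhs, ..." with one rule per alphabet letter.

A->B, B->AB, C->AA, D->DC

  step 3 ⇒ step 4: ABBABBABDCAABBABAB ⇒ B·AB·AB·B·AB·AB·B·AB·DC·AA·B·B·AB·AB·B·AB·B·AB
    A ↦ B
    B ↦ AB
    C ↦ AA
    D ↦ DC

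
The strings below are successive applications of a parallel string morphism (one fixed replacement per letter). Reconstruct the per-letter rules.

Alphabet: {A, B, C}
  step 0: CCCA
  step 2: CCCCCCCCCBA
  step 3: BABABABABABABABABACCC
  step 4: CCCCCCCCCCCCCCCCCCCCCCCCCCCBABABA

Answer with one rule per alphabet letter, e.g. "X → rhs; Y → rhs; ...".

  step 3 ⇒ step 4: BABABABABABABABABACCC ⇒ CC·C·CC·C·CC·C·CC·C·CC·C·CC·C·CC·C·CC·C·CC·C·BA·BA·BA
    A ↦ C
    B ↦ CC
    C ↦ BA

A->C, B->CC, C->BA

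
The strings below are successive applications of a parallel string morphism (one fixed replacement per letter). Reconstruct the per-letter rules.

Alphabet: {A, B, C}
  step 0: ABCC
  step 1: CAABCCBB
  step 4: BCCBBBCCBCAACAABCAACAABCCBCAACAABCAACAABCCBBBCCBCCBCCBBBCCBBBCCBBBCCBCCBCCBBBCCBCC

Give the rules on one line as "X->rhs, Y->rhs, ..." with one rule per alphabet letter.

  step 0 ⇒ step 1: ABCC ⇒ CAA·BCC·B·B
    A ↦ CAA
    B ↦ BCC
    C ↦ B

A->CAA, B->BCC, C->B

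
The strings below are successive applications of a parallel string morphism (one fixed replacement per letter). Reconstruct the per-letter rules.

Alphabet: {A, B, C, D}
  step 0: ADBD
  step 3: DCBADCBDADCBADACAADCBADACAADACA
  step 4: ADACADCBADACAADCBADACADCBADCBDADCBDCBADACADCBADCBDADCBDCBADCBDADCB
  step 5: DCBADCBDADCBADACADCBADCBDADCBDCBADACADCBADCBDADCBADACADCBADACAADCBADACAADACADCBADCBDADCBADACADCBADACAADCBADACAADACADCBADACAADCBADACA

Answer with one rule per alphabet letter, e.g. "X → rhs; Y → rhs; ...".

A->DCB, B->CA, C->DA, D->A

  step 4 ⇒ step 5: ADACADCBADACAADCBADACADCBADCBDADCBDCBADACADCBADCBDADCBDCBADCBDADCB ⇒ DCB·A·DCB·DA·DCB·A·DA·CA·DCB·A·DCB·DA·DCB·DCB·A·DA·CA·DCB·A·DCB·DA·DCB·A·DA·CA·DCB·A·DA·CA·A·DCB·A·DA·CA·A·DA·CA·DCB·A·DCB·DA·DCB·A·DA·CA·DCB·A·DA·CA·A·DCB·A·DA·CA·A·DA·CA·DCB·A·DA·CA·A·DCB·A·DA·CA
    A ↦ DCB
    B ↦ CA
    C ↦ DA
    D ↦ A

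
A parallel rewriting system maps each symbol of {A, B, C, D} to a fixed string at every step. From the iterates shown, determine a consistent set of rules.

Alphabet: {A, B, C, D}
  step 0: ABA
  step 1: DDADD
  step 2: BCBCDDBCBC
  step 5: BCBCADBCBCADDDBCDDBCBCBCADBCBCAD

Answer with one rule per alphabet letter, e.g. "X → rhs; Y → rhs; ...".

  step 1 ⇒ step 2: DDADD ⇒ BC·BC·DD·BC·BC
    A ↦ DD
    D ↦ BC
  step 0 ⇒ step 1: ABA ⇒ DD·A·DD
    B ↦ A
    C ↦ D  (constrained at step 2)

A->DD, B->A, C->D, D->BC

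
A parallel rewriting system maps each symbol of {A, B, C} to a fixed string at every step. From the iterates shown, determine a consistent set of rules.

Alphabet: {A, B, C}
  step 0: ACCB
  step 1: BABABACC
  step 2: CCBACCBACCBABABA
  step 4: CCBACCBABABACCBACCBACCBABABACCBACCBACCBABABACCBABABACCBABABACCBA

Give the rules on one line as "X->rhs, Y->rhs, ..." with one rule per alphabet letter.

A->BA, B->CC, C->BA

  step 1 ⇒ step 2: BABABACC ⇒ CC·BA·CC·BA·CC·BA·BA·BA
    A ↦ BA
    B ↦ CC
    C ↦ BA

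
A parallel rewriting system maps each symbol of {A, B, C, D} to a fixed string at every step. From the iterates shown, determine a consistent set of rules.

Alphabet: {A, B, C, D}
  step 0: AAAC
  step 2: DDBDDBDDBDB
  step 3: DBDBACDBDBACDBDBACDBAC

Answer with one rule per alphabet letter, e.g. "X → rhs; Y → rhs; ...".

  step 2 ⇒ step 3: DDBDDBDDBDB ⇒ DB·DB·AC·DB·DB·AC·DB·DB·AC·DB·AC
    B ↦ AC
    D ↦ DB
    A ↦ CD  (constrained at step 0)
    C ↦ D  (constrained at step 0)

A->CD, B->AC, C->D, D->DB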